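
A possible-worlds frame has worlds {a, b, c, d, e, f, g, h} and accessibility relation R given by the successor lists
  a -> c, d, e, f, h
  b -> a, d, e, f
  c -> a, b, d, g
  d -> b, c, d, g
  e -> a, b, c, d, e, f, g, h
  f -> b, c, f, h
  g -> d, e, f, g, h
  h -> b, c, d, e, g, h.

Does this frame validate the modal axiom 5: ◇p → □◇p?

No

By correspondence theory, 5 is valid on a frame iff R is Euclidean.
Euclidean: no — a R c and a R e, but not c R e.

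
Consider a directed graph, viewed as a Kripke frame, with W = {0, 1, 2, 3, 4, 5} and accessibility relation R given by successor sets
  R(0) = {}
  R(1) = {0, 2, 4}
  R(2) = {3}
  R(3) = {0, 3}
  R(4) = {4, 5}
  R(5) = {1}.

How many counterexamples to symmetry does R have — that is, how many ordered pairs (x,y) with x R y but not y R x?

7

Enumerating: (1,0), (1,2), (1,4), (2,3), (3,0), (4,5), (5,1).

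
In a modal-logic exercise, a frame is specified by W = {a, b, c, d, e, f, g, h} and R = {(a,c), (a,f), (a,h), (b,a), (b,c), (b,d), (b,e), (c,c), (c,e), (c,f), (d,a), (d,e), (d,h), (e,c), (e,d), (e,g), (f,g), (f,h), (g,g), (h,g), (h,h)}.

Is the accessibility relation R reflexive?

Reflexive: no — a is not related to itself.

No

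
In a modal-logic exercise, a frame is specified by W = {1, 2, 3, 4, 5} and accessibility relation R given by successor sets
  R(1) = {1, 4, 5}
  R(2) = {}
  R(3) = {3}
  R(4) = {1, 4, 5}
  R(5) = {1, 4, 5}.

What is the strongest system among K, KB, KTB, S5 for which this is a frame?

Symmetric (axiom B): yes — every pair in R has its reverse in R.
Reflexive (axiom T): no — 2 is not related to itself.
Euclidean (axiom 5): yes — any two successors of a common world are R-related.
So F validates K, KB; KTB would additionally require R to be reflexive. The strongest is KB.

KB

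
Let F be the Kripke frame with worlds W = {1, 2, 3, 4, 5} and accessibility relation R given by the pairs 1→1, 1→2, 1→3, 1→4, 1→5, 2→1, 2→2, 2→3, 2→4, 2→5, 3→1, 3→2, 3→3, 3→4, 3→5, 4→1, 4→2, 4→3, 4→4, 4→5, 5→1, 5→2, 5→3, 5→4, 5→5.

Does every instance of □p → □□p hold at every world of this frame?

By correspondence theory, 4 is valid on a frame iff R is transitive.
Transitive: yes — every two-step R-path is closed by a direct edge.

Yes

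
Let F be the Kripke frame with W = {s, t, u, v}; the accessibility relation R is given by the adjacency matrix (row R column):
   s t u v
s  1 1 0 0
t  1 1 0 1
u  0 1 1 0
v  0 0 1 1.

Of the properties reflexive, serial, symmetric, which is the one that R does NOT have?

symmetric

Reflexive: yes — every world is R-related to itself.
Serial: yes — every world has a successor (e.g. s R s).
Symmetric: no — t R v but not v R t.
Only symmetric fails.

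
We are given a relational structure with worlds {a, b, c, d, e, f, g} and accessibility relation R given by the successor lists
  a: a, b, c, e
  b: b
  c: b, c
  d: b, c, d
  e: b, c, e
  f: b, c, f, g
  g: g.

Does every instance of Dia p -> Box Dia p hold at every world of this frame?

No

By correspondence theory, 5 is valid on a frame iff R is Euclidean.
Euclidean: no — a R b and a R c, but not b R c.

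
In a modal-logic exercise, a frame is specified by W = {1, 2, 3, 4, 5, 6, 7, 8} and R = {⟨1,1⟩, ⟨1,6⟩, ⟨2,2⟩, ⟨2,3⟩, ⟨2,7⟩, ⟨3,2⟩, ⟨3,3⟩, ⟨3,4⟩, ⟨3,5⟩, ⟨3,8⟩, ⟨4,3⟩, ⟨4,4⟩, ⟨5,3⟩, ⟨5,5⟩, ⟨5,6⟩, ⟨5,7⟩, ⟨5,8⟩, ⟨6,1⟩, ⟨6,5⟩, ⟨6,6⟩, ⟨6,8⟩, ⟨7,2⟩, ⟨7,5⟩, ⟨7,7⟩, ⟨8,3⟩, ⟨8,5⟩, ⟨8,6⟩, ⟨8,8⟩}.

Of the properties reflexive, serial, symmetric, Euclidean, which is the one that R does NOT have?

Reflexive: yes — every world is R-related to itself.
Serial: yes — every world has a successor (e.g. 1 R 1).
Symmetric: yes — every pair in R has its reverse in R.
Euclidean: no — 2 R 3 and 2 R 7, but not 3 R 7.
Only Euclidean fails.

Euclidean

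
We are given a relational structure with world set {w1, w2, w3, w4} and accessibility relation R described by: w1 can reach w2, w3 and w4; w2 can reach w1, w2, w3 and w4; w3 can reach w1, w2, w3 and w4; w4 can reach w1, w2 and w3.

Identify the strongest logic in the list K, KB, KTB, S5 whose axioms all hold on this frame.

Symmetric (axiom B): yes — every pair in R has its reverse in R.
Reflexive (axiom T): no — w1 is not related to itself.
Euclidean (axiom 5): no — w1 R w4 and w1 R w4, but not w4 R w4.
So F validates K, KB; KTB would additionally require R to be reflexive. The strongest is KB.

KB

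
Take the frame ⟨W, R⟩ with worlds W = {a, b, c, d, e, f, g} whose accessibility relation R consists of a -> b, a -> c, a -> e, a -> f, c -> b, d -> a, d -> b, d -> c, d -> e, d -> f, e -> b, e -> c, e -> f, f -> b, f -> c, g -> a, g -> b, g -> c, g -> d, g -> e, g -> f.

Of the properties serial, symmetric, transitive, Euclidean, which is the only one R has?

Serial: no — b has no R-successor.
Symmetric: no — a R b but not b R a.
Transitive: yes — every two-step R-path is closed by a direct edge.
Euclidean: no — a R b and a R c, but not b R c.
Only transitive holds.

transitive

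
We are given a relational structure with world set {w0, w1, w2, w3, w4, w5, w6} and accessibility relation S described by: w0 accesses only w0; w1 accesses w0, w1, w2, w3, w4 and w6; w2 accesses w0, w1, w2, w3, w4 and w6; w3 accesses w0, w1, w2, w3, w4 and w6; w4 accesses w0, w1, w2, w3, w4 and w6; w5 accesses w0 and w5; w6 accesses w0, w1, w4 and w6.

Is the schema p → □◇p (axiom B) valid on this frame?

The schema B characterises exactly the symmetric frames.
Symmetric: no — w1 S w0 but not w0 S w1.

No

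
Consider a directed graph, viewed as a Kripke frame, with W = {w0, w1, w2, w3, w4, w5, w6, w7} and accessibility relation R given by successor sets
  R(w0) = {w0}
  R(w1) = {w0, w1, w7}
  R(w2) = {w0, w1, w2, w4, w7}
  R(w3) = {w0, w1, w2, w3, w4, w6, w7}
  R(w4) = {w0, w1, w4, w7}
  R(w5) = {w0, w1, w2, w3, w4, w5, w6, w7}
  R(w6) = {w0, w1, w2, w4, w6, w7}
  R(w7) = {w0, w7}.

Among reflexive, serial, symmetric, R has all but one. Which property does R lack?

Reflexive: yes — every world is R-related to itself.
Serial: yes — every world has a successor (e.g. w0 R w0).
Symmetric: no — w1 R w0 but not w0 R w1.
Only symmetric fails.

symmetric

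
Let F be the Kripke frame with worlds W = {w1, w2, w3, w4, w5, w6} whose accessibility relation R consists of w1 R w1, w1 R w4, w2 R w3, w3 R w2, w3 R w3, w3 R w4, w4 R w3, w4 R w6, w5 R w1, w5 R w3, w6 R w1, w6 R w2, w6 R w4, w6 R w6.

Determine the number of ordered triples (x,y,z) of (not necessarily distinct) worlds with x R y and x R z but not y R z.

19

Enumerating: (w1,w4,w1), (w1,w4,w4), (w3,w2,w2), (w3,w2,w4), (w3,w4,w2), (w3,w4,w4), (w4,w3,w6), (w4,w6,w3), (w5,w1,w3), (w5,w3,w1), (w6,w1,w2), (w6,w1,w6), … and 7 more.
Total: 19.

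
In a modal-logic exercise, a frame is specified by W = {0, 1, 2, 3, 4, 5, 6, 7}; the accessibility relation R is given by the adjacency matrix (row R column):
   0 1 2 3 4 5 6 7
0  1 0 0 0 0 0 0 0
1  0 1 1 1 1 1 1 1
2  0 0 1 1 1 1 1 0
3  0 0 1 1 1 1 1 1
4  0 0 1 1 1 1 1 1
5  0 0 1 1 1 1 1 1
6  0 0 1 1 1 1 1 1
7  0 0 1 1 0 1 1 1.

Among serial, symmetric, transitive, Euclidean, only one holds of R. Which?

Serial: yes — every world has a successor (e.g. 0 R 0).
Symmetric: no — 1 R 2 but not 2 R 1.
Transitive: no — 2 R 3 and 3 R 7, but not 2 R 7.
Euclidean: no — 1 R 2 and 1 R 7, but not 2 R 7.
Only serial holds.

serial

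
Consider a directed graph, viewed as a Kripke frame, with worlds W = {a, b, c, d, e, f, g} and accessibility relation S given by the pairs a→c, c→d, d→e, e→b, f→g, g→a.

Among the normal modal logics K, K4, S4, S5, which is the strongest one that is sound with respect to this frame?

Transitive (axiom 4): no — a S c and c S d, but not a S d.
Reflexive (axiom T): no — a is not related to itself.
Euclidean (axiom 5): no — a S c and a S c, but not c S c.
So F validates K; K4 would additionally require S to be transitive. The strongest is K.

K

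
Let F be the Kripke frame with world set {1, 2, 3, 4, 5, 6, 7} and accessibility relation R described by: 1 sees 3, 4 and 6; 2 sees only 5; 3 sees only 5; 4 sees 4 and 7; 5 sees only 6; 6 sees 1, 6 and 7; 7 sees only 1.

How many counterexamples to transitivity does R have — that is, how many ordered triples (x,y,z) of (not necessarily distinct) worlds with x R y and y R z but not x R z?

Enumerating: (1,3,5), (1,4,7), (1,6,1), (1,6,7), (2,5,6), (3,5,6), (4,7,1), (5,6,1), (5,6,7), (6,1,3), (6,1,4), (7,1,3), (7,1,4), (7,1,6).

14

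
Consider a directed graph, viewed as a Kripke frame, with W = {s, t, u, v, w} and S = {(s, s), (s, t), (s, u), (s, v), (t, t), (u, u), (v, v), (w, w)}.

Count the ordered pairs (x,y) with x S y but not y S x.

Enumerating: (s,t), (s,u), (s,v).

3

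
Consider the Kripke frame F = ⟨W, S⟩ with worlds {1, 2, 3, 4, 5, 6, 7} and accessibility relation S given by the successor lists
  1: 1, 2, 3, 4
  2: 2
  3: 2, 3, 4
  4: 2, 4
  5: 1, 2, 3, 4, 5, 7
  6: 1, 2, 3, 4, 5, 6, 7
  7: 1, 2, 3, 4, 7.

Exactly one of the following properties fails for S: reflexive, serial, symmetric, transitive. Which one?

symmetric

Reflexive: yes — every world is S-related to itself.
Serial: yes — every world has a successor (e.g. 1 S 1).
Symmetric: no — 1 S 2 but not 2 S 1.
Transitive: yes — every two-step S-path is closed by a direct edge.
Only symmetric fails.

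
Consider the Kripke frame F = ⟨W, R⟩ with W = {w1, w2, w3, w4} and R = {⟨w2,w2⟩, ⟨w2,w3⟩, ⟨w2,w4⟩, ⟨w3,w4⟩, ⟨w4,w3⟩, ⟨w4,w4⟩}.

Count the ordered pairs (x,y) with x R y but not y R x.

Enumerating: (w2,w3), (w2,w4).

2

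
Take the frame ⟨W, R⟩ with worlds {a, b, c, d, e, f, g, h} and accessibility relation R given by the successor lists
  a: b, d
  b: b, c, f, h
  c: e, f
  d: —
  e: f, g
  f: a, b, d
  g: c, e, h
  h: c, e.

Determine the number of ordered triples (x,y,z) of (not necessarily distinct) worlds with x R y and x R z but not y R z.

Enumerating: (a,b,d), (a,d,b), (a,d,d), (b,c,b), (b,c,c), (b,c,h), (b,f,c), (b,f,f), (b,f,h), (b,h,b), (b,h,f), (b,h,h), … and 22 more.
Total: 34.

34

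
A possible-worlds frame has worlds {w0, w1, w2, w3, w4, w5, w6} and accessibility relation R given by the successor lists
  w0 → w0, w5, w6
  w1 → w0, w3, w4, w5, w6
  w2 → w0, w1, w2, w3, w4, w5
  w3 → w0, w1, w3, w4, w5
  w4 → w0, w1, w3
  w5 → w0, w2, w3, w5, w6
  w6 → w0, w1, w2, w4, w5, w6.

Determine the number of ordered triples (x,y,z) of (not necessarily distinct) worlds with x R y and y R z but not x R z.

Enumerating: (w0,w5,w2), (w0,w5,w3), (w0,w6,w1), (w0,w6,w2), (w0,w6,w4), (w1,w3,w1), (w1,w4,w1), (w1,w5,w2), (w1,w6,w1), (w1,w6,w2), (w2,w0,w6), (w2,w1,w6), … and 22 more.
Total: 34.

34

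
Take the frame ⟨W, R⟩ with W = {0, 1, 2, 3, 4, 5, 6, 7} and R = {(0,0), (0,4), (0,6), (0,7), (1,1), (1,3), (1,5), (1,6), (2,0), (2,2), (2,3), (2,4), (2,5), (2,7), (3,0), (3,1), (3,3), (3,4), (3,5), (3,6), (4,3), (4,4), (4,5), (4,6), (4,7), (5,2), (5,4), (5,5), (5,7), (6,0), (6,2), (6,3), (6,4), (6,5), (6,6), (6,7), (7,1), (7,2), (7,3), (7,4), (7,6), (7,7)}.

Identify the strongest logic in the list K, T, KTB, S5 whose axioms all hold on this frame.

T

Reflexive (axiom T): yes — every world is R-related to itself.
Symmetric (axiom B): no — 0 R 4 but not 4 R 0.
Euclidean (axiom 5): no — 1 R 5 and 1 R 3, but not 5 R 3.
So F validates K, T; KTB would additionally require R to be symmetric. The strongest is T.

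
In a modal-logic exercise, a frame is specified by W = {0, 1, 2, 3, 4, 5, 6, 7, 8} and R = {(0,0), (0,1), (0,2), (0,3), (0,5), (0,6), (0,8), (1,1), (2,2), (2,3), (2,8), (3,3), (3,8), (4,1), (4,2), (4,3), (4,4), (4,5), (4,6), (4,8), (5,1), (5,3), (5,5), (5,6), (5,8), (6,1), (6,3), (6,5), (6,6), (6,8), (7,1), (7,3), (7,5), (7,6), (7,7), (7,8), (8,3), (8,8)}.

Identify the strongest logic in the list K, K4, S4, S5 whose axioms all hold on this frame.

S4

Transitive (axiom 4): yes — every two-step R-path is closed by a direct edge.
Reflexive (axiom T): yes — every world is R-related to itself.
Euclidean (axiom 5): no — 0 R 1 and 0 R 2, but not 1 R 2.
So F validates K, K4, S4; S5 would additionally require R to be Euclidean. The strongest is S4.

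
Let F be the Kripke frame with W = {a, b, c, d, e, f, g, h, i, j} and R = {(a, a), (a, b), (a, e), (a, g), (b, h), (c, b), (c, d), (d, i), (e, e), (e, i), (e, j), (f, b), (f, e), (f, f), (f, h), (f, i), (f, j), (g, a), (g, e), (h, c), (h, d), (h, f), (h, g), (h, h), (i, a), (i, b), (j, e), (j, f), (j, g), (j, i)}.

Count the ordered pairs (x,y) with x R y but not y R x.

18

Enumerating: (a,b), (a,e), (b,h), (c,b), (c,d), (d,i), (e,i), (f,b), (f,e), (f,i), (g,e), (h,c), (h,d), (h,g), (i,a), (i,b), (j,g), (j,i).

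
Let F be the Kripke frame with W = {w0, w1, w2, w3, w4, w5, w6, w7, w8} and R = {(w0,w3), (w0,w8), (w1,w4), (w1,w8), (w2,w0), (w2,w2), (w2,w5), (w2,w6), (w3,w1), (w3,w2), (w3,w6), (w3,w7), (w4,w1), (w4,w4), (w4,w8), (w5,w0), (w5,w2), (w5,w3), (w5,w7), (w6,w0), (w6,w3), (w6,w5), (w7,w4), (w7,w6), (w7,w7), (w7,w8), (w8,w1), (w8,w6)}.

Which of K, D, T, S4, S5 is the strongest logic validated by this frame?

D

Serial (axiom D): yes — every world has a successor (e.g. w0 R w3).
Reflexive (axiom T): no — w0 is not related to itself.
Transitive (axiom 4): no — w0 R w3 and w3 R w1, but not w0 R w1.
Euclidean (axiom 5): no — w0 R w3 and w0 R w8, but not w3 R w8.
So F validates K, D; T would additionally require R to be reflexive. The strongest is D.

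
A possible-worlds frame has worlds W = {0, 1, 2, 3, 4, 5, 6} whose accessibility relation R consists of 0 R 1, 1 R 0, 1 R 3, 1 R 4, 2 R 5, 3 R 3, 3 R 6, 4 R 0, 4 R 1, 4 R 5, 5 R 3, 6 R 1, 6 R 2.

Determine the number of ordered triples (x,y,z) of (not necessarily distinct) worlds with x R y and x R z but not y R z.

22

Enumerating: (0,1,1), (1,0,0), (1,0,3), (1,0,4), (1,3,0), (1,3,4), (1,4,3), (1,4,4), (2,5,5), (3,6,3), (3,6,6), (4,0,0), … and 10 more.
Total: 22.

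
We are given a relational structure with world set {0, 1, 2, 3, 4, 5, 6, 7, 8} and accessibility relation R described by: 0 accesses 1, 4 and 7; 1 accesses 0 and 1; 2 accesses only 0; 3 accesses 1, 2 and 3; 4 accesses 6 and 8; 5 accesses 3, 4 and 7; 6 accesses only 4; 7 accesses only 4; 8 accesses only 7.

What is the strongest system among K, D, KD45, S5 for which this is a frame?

Serial (axiom D): yes — every world has a successor (e.g. 0 R 1).
Euclidean (axiom 5): no — 0 R 1 and 0 R 4, but not 1 R 4.
Transitive (axiom 4): no — 0 R 4 and 4 R 6, but not 0 R 6.
Reflexive (axiom T): no — 0 is not related to itself.
So F validates K, D; KD45 would additionally require R to be Euclidean and transitive. The strongest is D.

D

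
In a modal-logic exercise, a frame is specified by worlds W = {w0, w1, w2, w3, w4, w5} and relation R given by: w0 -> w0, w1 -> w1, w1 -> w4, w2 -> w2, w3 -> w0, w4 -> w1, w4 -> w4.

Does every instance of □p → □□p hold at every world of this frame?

Yes

By correspondence theory, 4 is valid on a frame iff R is transitive.
Transitive: yes — every two-step R-path is closed by a direct edge.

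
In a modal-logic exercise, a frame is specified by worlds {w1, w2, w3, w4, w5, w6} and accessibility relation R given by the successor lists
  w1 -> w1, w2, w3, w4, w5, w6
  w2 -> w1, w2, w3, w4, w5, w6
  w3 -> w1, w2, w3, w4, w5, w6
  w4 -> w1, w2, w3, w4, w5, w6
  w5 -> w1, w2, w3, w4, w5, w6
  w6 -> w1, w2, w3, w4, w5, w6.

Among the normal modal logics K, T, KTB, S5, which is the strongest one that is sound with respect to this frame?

Reflexive (axiom T): yes — every world is R-related to itself.
Symmetric (axiom B): yes — every pair in R has its reverse in R.
Euclidean (axiom 5): yes — any two successors of a common world are R-related.
So F validates K, T, KTB, S5. The strongest is S5.

S5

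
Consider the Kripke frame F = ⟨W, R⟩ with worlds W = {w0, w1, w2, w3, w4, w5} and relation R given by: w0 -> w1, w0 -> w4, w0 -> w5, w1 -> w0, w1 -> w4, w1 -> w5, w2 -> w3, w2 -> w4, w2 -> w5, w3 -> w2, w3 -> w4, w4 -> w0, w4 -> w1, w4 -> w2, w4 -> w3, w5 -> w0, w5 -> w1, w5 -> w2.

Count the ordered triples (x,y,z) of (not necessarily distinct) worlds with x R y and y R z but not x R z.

Enumerating: (w0,w1,w0), (w0,w4,w0), (w0,w4,w2), (w0,w4,w3), (w0,w5,w0), (w0,w5,w2), (w1,w0,w1), (w1,w4,w1), (w1,w4,w2), (w1,w4,w3), (w1,w5,w1), (w1,w5,w2), … and 26 more.
Total: 38.

38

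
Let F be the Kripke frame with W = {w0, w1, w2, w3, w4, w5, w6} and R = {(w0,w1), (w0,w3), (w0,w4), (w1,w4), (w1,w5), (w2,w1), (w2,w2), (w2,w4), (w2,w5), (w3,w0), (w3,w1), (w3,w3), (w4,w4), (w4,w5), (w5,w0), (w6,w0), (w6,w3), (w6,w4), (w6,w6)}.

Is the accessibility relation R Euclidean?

No

Euclidean: no — w0 R w1 and w0 R w3, but not w1 R w3.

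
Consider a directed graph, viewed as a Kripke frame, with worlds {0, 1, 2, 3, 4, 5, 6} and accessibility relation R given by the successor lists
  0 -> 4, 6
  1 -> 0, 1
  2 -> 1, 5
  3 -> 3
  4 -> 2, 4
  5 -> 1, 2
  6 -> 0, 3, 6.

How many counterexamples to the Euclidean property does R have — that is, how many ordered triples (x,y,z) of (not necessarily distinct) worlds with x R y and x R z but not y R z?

14

Enumerating: (0,4,6), (0,6,4), (1,0,0), (1,0,1), (2,1,5), (2,5,5), (4,2,2), (4,2,4), (5,1,2), (5,2,2), (6,0,0), (6,0,3), (6,3,0), (6,3,6).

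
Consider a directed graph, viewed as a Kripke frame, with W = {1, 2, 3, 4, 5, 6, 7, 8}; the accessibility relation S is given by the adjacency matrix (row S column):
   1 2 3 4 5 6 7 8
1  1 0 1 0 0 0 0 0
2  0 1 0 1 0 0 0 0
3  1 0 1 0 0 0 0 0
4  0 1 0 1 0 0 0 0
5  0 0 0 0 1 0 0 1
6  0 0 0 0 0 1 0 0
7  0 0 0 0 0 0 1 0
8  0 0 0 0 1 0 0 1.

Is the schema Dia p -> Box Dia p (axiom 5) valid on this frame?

The schema 5 characterises exactly the Euclidean frames.
Euclidean: yes — any two successors of a common world are S-related.

Yes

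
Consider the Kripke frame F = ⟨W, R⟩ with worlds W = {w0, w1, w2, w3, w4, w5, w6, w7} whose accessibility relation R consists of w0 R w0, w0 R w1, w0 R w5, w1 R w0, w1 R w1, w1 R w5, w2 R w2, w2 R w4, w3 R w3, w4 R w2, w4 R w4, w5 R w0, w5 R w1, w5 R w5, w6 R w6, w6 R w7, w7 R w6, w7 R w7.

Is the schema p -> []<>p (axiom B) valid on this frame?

By correspondence theory, B is valid on a frame iff R is symmetric.
Symmetric: yes — every pair in R has its reverse in R.

Yes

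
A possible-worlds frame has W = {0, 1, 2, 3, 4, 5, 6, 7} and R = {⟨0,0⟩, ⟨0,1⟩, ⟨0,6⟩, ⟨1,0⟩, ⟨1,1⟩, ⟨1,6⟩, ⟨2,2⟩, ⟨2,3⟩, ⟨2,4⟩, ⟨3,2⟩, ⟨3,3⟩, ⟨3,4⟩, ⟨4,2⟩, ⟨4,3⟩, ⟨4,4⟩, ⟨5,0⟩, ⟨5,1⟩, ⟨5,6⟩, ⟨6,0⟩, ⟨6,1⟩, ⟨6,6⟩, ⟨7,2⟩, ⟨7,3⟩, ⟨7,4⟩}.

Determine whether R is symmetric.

No

Symmetric: no — 5 R 0 but not 0 R 5.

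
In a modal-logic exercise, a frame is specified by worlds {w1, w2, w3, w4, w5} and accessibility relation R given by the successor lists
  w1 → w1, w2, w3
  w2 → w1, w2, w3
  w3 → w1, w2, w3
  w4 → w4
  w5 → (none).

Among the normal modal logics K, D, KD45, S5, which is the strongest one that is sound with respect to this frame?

K

Serial (axiom D): no — w5 has no R-successor.
Euclidean (axiom 5): yes — any two successors of a common world are R-related.
Transitive (axiom 4): yes — every two-step R-path is closed by a direct edge.
Reflexive (axiom T): no — w5 is not related to itself.
So F validates K; D would additionally require R to be serial. The strongest is K.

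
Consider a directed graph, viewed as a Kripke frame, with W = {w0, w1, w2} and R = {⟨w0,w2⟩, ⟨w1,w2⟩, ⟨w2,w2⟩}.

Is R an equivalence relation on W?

Reflexive: no — w0 is not related to itself.
Symmetric: no — w0 R w2 but not w2 R w0.
Transitive: yes — every two-step R-path is closed by a direct edge.
So R is not an equivalence relation.

No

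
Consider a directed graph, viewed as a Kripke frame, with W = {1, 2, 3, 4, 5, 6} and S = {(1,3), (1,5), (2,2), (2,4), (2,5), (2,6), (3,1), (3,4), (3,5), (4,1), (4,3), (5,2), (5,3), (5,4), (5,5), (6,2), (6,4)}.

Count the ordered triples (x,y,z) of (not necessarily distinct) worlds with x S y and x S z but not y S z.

Enumerating: (1,3,3), (2,4,2), (2,4,4), (2,4,5), (2,4,6), (2,5,6), (2,6,5), (2,6,6), (3,1,1), (3,1,4), (3,4,4), (3,4,5), … and 11 more.
Total: 23.

23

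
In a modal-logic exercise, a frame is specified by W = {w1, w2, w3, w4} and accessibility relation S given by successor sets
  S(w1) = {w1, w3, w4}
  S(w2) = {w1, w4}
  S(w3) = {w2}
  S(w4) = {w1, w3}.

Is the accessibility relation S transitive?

No

Transitive: no — w1 S w3 and w3 S w2, but not w1 S w2.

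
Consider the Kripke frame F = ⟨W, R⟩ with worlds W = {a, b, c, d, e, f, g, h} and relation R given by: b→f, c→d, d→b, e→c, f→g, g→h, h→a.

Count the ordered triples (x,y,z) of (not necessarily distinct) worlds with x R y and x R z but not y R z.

7

Enumerating: (b,f,f), (c,d,d), (d,b,b), (e,c,c), (f,g,g), (g,h,h), (h,a,a).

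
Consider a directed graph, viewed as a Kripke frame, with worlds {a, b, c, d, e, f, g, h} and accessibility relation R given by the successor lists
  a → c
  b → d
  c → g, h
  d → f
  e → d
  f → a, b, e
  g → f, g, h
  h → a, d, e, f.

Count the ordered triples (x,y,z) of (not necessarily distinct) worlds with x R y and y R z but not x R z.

23

Enumerating: (a,c,g), (a,c,h), (b,d,f), (c,g,f), (c,h,a), (c,h,d), (c,h,e), (c,h,f), (d,f,a), (d,f,b), (d,f,e), (e,d,f), … and 11 more.
Total: 23.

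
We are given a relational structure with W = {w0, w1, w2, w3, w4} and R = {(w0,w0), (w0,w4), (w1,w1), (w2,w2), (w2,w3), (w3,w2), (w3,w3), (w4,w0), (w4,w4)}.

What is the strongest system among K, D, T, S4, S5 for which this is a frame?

Serial (axiom D): yes — every world has a successor (e.g. w0 R w0).
Reflexive (axiom T): yes — every world is R-related to itself.
Transitive (axiom 4): yes — every two-step R-path is closed by a direct edge.
Euclidean (axiom 5): yes — any two successors of a common world are R-related.
So F validates K, D, T, S4, S5. The strongest is S5.

S5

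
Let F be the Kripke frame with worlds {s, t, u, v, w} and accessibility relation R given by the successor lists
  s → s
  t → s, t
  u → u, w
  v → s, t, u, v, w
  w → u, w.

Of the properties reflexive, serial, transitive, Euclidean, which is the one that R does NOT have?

Euclidean

Reflexive: yes — every world is R-related to itself.
Serial: yes — every world has a successor (e.g. s R s).
Transitive: yes — every two-step R-path is closed by a direct edge.
Euclidean: no — v R s and v R t, but not s R t.
Only Euclidean fails.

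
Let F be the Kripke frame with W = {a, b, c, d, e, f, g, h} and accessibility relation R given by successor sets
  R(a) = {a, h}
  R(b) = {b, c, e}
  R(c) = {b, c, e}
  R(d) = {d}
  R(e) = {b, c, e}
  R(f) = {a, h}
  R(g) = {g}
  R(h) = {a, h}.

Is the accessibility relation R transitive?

Yes

Transitive: yes — every two-step R-path is closed by a direct edge.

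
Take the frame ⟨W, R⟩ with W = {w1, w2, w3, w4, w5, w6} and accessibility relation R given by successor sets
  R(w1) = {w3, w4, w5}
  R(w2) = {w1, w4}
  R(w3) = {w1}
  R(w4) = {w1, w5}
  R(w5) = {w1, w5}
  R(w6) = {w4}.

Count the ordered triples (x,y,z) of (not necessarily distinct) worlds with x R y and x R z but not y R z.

13

Enumerating: (w1,w3,w3), (w1,w3,w4), (w1,w3,w5), (w1,w4,w3), (w1,w4,w4), (w1,w5,w3), (w1,w5,w4), (w2,w1,w1), (w2,w4,w4), (w3,w1,w1), (w4,w1,w1), (w5,w1,w1), (w6,w4,w4).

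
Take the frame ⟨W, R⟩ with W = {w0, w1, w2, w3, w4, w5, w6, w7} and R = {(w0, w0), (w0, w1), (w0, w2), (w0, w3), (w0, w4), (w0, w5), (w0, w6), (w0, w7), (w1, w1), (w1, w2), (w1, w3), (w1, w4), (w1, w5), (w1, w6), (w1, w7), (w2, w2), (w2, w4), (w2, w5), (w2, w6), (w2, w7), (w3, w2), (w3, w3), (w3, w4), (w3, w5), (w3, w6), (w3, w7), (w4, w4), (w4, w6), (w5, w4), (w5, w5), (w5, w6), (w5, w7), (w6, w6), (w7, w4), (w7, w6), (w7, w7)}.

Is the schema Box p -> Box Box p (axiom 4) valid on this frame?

By correspondence theory, 4 is valid on a frame iff R is transitive.
Transitive: yes — every two-step R-path is closed by a direct edge.

Yes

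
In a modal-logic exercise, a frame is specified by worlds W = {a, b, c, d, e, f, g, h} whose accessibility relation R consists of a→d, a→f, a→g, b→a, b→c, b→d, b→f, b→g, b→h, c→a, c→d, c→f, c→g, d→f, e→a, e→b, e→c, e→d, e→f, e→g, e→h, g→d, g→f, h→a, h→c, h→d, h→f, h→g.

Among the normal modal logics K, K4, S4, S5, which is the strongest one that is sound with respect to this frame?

K4

Transitive (axiom 4): yes — every two-step R-path is closed by a direct edge.
Reflexive (axiom T): no — a is not related to itself.
Euclidean (axiom 5): no — a R d and a R g, but not d R g.
So F validates K, K4; S4 would additionally require R to be reflexive. The strongest is K4.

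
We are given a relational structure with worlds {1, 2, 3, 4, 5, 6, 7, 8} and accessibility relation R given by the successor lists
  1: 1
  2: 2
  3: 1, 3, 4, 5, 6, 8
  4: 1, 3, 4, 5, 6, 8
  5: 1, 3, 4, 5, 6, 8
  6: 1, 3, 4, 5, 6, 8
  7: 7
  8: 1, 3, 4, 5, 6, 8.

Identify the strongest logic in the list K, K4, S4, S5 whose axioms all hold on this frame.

S4

Transitive (axiom 4): yes — every two-step R-path is closed by a direct edge.
Reflexive (axiom T): yes — every world is R-related to itself.
Euclidean (axiom 5): no — 3 R 1 and 3 R 4, but not 1 R 4.
So F validates K, K4, S4; S5 would additionally require R to be Euclidean. The strongest is S4.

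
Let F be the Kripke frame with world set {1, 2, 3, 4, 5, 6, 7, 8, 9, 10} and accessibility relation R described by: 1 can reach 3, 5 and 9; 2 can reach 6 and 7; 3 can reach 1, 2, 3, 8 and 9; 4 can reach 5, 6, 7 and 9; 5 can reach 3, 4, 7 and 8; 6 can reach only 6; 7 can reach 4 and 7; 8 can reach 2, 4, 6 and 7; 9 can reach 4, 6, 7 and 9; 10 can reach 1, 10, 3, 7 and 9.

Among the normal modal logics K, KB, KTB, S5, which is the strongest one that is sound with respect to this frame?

K

Symmetric (axiom B): no — 1 R 5 but not 5 R 1.
Reflexive (axiom T): no — 1 is not related to itself.
Euclidean (axiom 5): no — 1 R 3 and 1 R 5, but not 3 R 5.
So F validates K; KB would additionally require R to be symmetric. The strongest is K.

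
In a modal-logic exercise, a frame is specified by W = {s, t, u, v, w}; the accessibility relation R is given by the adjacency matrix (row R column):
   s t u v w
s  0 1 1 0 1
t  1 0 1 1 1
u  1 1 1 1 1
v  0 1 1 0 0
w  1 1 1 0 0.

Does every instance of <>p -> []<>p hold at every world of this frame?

No

By correspondence theory, 5 is valid on a frame iff R is Euclidean.
Euclidean: no — t R s and t R v, but not s R v.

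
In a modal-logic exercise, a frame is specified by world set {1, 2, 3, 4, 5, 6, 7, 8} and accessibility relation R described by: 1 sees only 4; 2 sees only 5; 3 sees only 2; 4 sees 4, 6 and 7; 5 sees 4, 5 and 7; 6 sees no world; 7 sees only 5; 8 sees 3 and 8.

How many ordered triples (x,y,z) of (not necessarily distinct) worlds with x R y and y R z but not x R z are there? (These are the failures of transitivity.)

10

Enumerating: (1,4,6), (1,4,7), (2,5,4), (2,5,7), (3,2,5), (4,7,5), (5,4,6), (7,5,4), (7,5,7), (8,3,2).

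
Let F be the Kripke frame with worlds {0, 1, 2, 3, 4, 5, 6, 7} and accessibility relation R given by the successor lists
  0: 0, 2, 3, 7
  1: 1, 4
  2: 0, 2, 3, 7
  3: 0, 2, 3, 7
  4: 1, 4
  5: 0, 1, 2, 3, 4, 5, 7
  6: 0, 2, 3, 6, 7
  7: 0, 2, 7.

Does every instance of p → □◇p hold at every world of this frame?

The schema B characterises exactly the symmetric frames.
Symmetric: no — 3 R 7 but not 7 R 3.

No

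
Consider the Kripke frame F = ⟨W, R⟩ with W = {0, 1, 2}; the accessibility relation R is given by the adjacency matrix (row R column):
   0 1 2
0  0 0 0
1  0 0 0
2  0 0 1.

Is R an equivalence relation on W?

No

Reflexive: no — 0 is not related to itself.
Symmetric: yes — every pair in R has its reverse in R.
Transitive: yes — every two-step R-path is closed by a direct edge.
So R is not an equivalence relation.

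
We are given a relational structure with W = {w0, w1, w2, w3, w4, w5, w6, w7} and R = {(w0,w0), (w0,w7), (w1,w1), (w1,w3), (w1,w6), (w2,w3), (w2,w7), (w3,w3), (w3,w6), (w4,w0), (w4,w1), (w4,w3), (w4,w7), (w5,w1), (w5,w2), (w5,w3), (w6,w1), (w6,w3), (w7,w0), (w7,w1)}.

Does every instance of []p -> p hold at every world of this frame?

No

By correspondence theory, T is valid on a frame iff R is reflexive.
Reflexive: no — w2 is not related to itself.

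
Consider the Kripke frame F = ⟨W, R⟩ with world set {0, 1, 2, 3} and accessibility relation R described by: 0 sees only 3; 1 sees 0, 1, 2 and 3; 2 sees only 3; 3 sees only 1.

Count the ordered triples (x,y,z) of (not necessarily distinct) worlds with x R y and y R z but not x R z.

Enumerating: (0,3,1), (2,3,1), (3,1,0), (3,1,2), (3,1,3).

5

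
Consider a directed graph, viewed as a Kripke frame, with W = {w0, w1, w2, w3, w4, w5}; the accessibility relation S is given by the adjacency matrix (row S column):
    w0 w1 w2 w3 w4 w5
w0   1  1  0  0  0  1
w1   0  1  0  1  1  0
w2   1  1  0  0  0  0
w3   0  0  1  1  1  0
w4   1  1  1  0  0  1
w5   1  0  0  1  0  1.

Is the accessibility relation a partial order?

Reflexive: no — w2 is not related to itself.
Transitive: no — w0 S w1 and w1 S w3, but not w0 S w3.
Antisymmetric: no — w0 S w5 and w5 S w0 with w0 ≠ w5.
So S is not a partial order.

No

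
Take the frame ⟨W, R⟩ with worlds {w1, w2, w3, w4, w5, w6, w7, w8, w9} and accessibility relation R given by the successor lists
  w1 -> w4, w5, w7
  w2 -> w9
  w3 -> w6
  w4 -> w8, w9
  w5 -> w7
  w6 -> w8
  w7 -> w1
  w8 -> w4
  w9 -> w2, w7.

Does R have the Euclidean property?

No

Euclidean: no — w1 R w4 and w1 R w5, but not w4 R w5.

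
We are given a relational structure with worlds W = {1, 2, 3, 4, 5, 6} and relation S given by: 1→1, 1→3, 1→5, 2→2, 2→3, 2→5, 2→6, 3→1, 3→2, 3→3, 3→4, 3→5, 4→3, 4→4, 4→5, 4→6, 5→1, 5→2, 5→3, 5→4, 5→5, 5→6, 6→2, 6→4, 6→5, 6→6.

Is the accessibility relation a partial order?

No

Reflexive: yes — every world is S-related to itself.
Transitive: no — 1 S 3 and 3 S 2, but not 1 S 2.
Antisymmetric: no — 1 S 3 and 3 S 1 with 1 ≠ 3.
So S is not a partial order.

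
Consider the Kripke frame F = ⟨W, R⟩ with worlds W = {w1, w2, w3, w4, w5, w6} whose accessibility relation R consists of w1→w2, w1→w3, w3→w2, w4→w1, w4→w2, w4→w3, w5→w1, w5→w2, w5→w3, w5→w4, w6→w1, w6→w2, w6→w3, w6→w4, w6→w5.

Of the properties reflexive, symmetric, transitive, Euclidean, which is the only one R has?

Reflexive: no — w1 is not related to itself.
Symmetric: no — w1 R w2 but not w2 R w1.
Transitive: yes — every two-step R-path is closed by a direct edge.
Euclidean: no — w1 R w2 and w1 R w3, but not w2 R w3.
Only transitive holds.

transitive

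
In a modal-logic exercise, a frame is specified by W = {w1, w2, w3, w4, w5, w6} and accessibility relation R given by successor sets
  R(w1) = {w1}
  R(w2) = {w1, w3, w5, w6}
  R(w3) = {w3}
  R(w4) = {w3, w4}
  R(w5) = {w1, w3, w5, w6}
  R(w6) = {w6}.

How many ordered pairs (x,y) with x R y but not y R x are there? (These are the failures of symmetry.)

8

Enumerating: (w2,w1), (w2,w3), (w2,w5), (w2,w6), (w4,w3), (w5,w1), (w5,w3), (w5,w6).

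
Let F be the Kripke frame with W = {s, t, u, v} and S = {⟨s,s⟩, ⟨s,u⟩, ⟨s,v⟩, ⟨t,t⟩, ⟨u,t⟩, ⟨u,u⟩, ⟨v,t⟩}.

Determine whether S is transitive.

No

Transitive: no — s S u and u S t, but not s S t.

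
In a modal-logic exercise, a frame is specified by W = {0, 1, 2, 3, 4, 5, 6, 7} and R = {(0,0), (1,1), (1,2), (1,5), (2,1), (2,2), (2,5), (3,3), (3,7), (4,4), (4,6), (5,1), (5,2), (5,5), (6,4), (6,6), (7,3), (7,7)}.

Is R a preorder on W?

Reflexive: yes — every world is R-related to itself.
Transitive: yes — every two-step R-path is closed by a direct edge.
So R is a preorder.

Yes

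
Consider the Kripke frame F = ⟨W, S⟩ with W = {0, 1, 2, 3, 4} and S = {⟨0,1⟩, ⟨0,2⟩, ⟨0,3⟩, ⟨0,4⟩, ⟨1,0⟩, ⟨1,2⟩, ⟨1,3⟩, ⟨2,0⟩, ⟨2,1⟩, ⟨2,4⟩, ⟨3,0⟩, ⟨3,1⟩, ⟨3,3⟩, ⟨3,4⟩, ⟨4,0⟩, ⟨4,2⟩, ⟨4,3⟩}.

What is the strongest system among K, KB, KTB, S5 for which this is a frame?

KB

Symmetric (axiom B): yes — every pair in S has its reverse in S.
Reflexive (axiom T): no — 0 is not related to itself.
Euclidean (axiom 5): no — 0 S 1 and 0 S 4, but not 1 S 4.
So F validates K, KB; KTB would additionally require S to be reflexive. The strongest is KB.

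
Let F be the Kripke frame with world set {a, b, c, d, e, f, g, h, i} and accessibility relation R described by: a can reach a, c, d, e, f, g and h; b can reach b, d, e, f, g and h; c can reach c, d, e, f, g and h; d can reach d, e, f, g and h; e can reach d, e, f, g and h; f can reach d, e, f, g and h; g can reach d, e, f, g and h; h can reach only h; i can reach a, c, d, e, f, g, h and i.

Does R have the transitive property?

Transitive: yes — every two-step R-path is closed by a direct edge.

Yes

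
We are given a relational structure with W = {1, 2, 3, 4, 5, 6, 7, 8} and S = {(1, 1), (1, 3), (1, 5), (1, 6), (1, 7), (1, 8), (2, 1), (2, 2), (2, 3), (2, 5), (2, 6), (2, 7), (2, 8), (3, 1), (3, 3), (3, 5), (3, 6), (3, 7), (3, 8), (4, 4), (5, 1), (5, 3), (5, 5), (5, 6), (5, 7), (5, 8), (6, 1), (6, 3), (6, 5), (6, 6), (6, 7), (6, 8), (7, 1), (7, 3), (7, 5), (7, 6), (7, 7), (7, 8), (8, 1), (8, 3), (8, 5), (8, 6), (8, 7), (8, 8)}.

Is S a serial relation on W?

Serial: yes — every world has a successor (e.g. 1 S 1).

Yes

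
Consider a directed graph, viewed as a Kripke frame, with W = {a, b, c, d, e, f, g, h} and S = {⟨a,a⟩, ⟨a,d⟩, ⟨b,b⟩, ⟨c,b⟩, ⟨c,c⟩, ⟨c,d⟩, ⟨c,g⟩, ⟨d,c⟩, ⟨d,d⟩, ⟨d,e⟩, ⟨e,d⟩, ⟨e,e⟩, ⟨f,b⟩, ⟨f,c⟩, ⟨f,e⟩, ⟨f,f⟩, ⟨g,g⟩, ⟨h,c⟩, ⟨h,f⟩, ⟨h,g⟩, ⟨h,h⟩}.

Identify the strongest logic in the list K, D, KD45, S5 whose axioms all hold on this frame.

Serial (axiom D): yes — every world has a successor (e.g. a S a).
Euclidean (axiom 5): no — c S b and c S d, but not b S d.
Transitive (axiom 4): no — a S d and d S c, but not a S c.
Reflexive (axiom T): yes — every world is S-related to itself.
So F validates K, D; KD45 would additionally require S to be Euclidean and transitive. The strongest is D.

D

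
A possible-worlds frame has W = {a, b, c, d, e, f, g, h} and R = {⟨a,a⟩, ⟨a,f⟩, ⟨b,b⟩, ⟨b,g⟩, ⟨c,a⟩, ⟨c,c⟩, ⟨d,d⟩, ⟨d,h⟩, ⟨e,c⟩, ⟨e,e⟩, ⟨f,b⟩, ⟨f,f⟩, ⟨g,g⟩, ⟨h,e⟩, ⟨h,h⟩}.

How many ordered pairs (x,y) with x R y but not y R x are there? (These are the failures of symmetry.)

Enumerating: (a,f), (b,g), (c,a), (d,h), (e,c), (f,b), (h,e).

7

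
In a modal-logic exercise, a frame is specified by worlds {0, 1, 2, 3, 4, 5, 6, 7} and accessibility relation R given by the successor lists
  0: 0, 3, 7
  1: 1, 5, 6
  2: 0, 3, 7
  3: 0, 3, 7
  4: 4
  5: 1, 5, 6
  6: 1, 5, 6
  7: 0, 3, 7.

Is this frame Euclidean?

Yes

Euclidean: yes — any two successors of a common world are R-related.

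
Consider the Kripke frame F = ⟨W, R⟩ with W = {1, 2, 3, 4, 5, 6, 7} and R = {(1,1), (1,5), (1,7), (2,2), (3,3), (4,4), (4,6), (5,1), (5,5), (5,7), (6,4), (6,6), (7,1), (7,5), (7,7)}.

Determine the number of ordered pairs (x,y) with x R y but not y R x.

R is symmetric; there are no such tuples.

0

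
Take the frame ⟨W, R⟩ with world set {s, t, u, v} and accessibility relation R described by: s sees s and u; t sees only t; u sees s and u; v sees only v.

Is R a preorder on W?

Yes

Reflexive: yes — every world is R-related to itself.
Transitive: yes — every two-step R-path is closed by a direct edge.
So R is a preorder.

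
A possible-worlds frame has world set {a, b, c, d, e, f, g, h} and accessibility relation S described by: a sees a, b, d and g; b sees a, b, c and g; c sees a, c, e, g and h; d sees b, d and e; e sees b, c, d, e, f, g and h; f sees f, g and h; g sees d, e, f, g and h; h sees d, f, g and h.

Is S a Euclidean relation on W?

No

Euclidean: no — a S b and a S d, but not b S d.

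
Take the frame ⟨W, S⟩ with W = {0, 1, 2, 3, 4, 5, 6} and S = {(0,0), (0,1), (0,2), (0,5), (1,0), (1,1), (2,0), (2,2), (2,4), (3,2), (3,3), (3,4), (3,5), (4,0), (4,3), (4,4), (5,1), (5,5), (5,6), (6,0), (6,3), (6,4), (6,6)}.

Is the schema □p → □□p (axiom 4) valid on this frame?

By correspondence theory, 4 is valid on a frame iff S is transitive.
Transitive: no — 0 S 2 and 2 S 4, but not 0 S 4.

No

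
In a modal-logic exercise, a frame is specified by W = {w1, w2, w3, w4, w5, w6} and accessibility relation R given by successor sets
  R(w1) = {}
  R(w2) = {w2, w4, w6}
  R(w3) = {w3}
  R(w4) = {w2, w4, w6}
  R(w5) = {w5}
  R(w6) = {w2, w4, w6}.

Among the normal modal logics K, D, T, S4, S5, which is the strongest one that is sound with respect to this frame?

Serial (axiom D): no — w1 has no R-successor.
Reflexive (axiom T): no — w1 is not related to itself.
Transitive (axiom 4): yes — every two-step R-path is closed by a direct edge.
Euclidean (axiom 5): yes — any two successors of a common world are R-related.
So F validates K; D would additionally require R to be serial. The strongest is K.

K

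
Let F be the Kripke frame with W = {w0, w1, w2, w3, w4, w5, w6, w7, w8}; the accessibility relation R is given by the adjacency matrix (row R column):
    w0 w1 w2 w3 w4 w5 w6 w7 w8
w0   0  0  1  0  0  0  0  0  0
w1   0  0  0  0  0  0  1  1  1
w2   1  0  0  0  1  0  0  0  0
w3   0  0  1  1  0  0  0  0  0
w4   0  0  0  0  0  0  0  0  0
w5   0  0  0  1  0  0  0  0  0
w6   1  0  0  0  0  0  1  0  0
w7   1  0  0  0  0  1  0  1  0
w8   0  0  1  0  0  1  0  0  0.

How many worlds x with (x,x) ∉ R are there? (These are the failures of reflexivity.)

Enumerating: w0, w1, w2, w4, w5, w8.

6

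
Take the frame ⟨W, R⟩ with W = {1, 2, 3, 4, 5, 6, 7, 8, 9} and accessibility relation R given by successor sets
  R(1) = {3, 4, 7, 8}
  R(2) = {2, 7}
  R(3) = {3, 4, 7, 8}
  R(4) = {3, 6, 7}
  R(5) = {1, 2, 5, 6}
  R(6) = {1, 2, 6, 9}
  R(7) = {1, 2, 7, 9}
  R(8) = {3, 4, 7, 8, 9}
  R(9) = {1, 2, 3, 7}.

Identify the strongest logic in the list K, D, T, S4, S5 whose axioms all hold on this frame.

Serial (axiom D): yes — every world has a successor (e.g. 1 R 3).
Reflexive (axiom T): no — 1 is not related to itself.
Transitive (axiom 4): no — 1 R 4 and 4 R 6, but not 1 R 6.
Euclidean (axiom 5): no — 1 R 4 and 1 R 8, but not 4 R 8.
So F validates K, D; T would additionally require R to be reflexive. The strongest is D.

D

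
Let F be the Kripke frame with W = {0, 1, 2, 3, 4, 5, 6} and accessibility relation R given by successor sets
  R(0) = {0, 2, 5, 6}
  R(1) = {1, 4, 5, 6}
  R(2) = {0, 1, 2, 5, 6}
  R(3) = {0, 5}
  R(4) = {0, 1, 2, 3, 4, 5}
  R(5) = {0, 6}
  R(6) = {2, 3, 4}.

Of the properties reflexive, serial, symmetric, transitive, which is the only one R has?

Reflexive: no — 3 is not related to itself.
Serial: yes — every world has a successor (e.g. 0 R 0).
Symmetric: no — 0 R 6 but not 6 R 0.
Transitive: no — 0 R 2 and 2 R 1, but not 0 R 1.
Only serial holds.

serial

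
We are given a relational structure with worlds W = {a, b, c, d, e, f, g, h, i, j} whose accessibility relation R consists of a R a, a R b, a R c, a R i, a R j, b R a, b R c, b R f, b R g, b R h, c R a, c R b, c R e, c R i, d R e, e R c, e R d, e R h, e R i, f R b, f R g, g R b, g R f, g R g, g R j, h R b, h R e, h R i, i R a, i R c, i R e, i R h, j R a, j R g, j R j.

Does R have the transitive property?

No

Transitive: no — a R b and b R f, but not a R f.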